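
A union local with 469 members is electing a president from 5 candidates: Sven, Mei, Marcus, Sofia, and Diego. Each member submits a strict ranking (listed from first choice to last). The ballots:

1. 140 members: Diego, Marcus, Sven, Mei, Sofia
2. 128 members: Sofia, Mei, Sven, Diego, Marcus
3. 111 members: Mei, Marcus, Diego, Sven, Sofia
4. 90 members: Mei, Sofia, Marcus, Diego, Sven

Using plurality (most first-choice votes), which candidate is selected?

Mei

First-place votes: Sven 0, Mei 201, Marcus 0, Sofia 128, Diego 140.
Mei has the most first-place votes.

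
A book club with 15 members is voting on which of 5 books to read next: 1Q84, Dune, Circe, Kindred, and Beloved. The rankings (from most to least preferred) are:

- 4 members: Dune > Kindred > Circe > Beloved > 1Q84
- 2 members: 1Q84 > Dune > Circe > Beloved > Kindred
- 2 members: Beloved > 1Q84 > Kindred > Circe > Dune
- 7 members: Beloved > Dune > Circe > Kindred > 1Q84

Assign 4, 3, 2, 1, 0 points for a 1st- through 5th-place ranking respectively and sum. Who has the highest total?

1Q84: 4·0 + 2·4 + 2·3 + 7·0 = 14
Dune: 4·4 + 2·3 + 2·0 + 7·3 = 43
Circe: 4·2 + 2·2 + 2·1 + 7·2 = 28
Kindred: 4·3 + 2·0 + 2·2 + 7·1 = 23
Beloved: 4·1 + 2·1 + 2·4 + 7·4 = 42
Dune has the highest Borda score (43).

Dune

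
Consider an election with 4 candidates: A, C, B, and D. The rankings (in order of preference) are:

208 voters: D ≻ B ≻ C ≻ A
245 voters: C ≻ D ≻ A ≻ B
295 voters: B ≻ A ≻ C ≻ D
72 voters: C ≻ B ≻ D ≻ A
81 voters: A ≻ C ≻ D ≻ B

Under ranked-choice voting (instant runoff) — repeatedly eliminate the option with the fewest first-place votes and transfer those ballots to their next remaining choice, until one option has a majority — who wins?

B

Round 1: A 81, C 317, B 295, D 208. Eliminate A.
Round 2: C 398, B 295, D 208. Eliminate D.
Round 3: C 398, B 503. B has a majority.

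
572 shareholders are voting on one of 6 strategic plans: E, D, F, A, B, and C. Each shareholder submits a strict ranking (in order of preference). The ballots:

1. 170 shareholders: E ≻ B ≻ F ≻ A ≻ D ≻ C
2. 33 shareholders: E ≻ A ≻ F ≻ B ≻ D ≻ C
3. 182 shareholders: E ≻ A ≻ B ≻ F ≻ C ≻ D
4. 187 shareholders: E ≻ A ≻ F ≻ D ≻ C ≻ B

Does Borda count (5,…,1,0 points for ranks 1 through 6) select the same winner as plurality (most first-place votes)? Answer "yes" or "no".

yes

Borda — scores: E 2860, D 577, F 1534, A 1948, B 1292, C 369. Winner: E.
Plurality — first-place votes: E 572, D 0, F 0, A 0, B 0, C 0. Winner: E.
The two methods agree.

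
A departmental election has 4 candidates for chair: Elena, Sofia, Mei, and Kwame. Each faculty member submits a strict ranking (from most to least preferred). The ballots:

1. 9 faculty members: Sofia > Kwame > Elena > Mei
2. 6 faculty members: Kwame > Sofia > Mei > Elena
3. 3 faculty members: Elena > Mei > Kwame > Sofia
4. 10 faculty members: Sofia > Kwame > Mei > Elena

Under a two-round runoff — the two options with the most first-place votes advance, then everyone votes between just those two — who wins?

Sofia

Round 1 first-place votes: Elena 3, Sofia 19, Mei 0, Kwame 6.
Sofia and Kwame advance.
Runoff: Sofia is preferred to Kwame by 19 voters; Kwame by 9.
Sofia wins the runoff.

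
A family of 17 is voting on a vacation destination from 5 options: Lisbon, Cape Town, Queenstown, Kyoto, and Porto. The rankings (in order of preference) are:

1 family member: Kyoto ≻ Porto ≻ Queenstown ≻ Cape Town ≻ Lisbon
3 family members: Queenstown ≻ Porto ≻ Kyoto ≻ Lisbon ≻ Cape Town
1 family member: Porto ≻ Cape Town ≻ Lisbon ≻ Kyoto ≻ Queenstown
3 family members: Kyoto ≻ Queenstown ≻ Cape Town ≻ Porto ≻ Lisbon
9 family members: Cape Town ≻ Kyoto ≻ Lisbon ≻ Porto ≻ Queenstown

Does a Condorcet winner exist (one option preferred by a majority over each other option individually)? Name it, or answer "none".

Cape Town

Cape Town vs Lisbon: 14–3 for Cape Town.
Cape Town vs Queenstown: 10–7 for Cape Town.
Cape Town vs Kyoto: 10–7 for Cape Town.
Cape Town vs Porto: 12–5 for Cape Town.
Cape Town beats every other option head-to-head.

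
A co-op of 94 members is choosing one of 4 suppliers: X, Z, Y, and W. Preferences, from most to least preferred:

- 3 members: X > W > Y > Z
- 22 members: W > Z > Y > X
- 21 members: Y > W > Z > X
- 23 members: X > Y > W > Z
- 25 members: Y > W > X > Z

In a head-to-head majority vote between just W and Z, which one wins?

Voters preferring W to Z: 94; preferring Z to W: 0.
W wins the head-to-head.

W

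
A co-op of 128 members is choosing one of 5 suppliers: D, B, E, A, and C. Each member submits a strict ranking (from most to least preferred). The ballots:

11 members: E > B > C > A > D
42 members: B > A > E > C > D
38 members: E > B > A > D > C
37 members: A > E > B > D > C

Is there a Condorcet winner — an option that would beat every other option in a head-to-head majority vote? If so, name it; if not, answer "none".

Checking pairwise contests:
B beats D 128–0.
E beats B 86–42.
A beats E 79–49.
B beats A 91–37.
D beats C 75–53.
Every option loses at least one head-to-head, so there is no Condorcet winner.

none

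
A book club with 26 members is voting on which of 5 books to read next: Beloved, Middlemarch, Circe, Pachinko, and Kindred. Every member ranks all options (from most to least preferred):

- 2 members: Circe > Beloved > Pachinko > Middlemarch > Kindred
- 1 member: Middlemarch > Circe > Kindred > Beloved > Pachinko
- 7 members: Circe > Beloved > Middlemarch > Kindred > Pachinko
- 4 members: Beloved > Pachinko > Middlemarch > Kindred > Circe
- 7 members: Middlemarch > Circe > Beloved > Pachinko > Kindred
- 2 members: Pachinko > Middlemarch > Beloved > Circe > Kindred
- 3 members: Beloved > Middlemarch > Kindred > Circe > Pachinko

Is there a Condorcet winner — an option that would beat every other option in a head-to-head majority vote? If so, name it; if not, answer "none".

none

Checking pairwise contests:
Circe beats Beloved 17–9.
Beloved beats Middlemarch 16–10.
Middlemarch beats Circe 17–9.
Beloved beats Pachinko 24–2.
Beloved beats Kindred 25–1.
Every option loses at least one head-to-head, so there is no Condorcet winner.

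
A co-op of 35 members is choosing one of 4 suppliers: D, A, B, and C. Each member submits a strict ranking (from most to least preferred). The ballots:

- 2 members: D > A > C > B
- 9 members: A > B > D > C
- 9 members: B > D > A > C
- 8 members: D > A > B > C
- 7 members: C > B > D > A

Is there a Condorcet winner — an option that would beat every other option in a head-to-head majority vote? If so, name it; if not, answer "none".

Checking pairwise contests:
B beats D 25–10.
D beats A 26–9.
A beats B 19–16.
D beats C 28–7.
Every option loses at least one head-to-head, so there is no Condorcet winner.

none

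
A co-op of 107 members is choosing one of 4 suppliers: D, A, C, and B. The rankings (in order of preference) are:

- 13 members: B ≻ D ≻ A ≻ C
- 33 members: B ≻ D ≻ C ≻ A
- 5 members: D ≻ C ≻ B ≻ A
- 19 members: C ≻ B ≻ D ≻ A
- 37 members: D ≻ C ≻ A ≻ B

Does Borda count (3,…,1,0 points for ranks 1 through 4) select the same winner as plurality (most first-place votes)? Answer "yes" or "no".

no

Borda — scores: D 237, A 50, C 174, B 181. Winner: D.
Plurality — first-place votes: D 42, A 0, C 19, B 46. Winner: B.
The two methods disagree.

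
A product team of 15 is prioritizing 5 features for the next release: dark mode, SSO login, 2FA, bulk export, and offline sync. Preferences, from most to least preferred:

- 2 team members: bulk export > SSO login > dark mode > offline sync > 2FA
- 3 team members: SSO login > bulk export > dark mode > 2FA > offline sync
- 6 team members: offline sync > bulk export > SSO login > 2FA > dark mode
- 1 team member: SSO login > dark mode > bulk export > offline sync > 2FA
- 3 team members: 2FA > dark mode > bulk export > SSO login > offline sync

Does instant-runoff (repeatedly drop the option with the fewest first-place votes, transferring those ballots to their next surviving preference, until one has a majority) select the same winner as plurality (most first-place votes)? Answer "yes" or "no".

no

Instant-runoff — R1 dark mode 0, SSO login 4, 2FA 3, bulk export 2, offline sync 6 (dark mode out); R2 SSO login 4, 2FA 3, bulk export 2, offline sync 6 (bulk export out); R3 SSO login 6, 2FA 3, offline sync 6 (2FA out); R4 SSO login 9, offline sync 6 (SSO login winner). Winner: SSO login.
Plurality — first-place votes: dark mode 0, SSO login 4, 2FA 3, bulk export 2, offline sync 6. Winner: offline sync.
The two methods disagree.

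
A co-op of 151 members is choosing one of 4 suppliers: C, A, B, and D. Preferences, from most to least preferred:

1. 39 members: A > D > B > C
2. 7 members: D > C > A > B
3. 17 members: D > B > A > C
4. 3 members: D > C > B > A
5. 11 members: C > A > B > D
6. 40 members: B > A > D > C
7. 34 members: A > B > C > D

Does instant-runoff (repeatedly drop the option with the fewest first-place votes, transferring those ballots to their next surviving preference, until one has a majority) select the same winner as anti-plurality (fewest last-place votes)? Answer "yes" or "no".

yes

Instant-runoff — R1 C 11, A 73, B 40, D 27 (C out); R2 A 84, B 40, D 27 (A winner). Winner: A.
Anti-plurality — last-place votes: C 96, A 3, B 7, D 45. Winner: A.
The two methods agree.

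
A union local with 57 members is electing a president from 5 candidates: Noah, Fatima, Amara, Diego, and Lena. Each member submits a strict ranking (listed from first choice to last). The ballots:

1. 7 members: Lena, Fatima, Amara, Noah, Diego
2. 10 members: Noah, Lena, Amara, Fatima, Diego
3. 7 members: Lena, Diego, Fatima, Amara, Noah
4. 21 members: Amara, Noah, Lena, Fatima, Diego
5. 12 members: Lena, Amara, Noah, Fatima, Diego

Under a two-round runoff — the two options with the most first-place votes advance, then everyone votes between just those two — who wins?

Lena

Round 1 first-place votes: Noah 10, Fatima 0, Amara 21, Diego 0, Lena 26.
Lena and Amara advance.
Runoff: Lena is preferred to Amara by 36 voters; Amara by 21.
Lena wins the runoff.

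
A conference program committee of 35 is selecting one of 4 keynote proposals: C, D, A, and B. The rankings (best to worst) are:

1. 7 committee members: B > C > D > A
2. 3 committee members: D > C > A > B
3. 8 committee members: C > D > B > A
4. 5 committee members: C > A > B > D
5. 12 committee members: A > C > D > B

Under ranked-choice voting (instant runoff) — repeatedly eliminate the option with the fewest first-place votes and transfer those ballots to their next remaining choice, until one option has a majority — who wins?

C

Round 1: C 13, D 3, A 12, B 7. Eliminate D.
Round 2: C 16, A 12, B 7. Eliminate B.
Round 3: C 23, A 12. C has a majority.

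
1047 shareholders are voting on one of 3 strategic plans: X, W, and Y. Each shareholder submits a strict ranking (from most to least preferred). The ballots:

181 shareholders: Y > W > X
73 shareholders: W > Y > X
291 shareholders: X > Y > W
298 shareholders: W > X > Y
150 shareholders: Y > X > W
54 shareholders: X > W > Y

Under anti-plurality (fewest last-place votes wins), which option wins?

X

Last-place votes: X 254, W 441, Y 352.
X is ranked last by the fewest voters, so X wins.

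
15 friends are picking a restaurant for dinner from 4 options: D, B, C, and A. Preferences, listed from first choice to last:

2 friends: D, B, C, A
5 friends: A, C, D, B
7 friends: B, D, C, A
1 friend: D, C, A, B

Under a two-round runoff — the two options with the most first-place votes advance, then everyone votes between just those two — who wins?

Round 1 first-place votes: D 3, B 7, C 0, A 5.
B and A advance.
Runoff: B is preferred to A by 9 voters; A by 6.
B wins the runoff.

B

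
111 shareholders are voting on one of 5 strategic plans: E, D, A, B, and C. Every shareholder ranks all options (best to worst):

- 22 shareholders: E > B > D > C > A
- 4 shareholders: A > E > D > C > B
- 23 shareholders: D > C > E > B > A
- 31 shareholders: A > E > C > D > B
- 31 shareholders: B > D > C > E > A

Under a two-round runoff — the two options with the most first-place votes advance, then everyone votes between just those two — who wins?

Round 1 first-place votes: E 22, D 23, A 35, B 31, C 0.
A and B advance.
Runoff: A is preferred to B by 35 voters; B by 76.
B wins the runoff.

B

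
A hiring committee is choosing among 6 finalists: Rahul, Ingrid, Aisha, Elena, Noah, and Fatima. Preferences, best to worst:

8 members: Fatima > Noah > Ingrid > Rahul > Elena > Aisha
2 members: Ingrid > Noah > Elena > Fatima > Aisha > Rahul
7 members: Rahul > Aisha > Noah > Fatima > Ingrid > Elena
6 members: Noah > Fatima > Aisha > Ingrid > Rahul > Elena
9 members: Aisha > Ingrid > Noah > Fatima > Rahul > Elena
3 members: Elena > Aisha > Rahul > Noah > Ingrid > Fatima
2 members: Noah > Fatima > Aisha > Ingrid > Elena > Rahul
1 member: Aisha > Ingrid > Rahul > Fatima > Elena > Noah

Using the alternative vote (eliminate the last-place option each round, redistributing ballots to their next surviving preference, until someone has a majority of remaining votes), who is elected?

Aisha

Round 1: Rahul 7, Ingrid 2, Aisha 10, Elena 3, Noah 8, Fatima 8. Eliminate Ingrid.
Round 2: Rahul 7, Aisha 10, Elena 3, Noah 10, Fatima 8. Eliminate Elena.
Round 3: Rahul 7, Aisha 13, Noah 10, Fatima 8. Eliminate Rahul.
Round 4: Aisha 20, Noah 10, Fatima 8. Aisha has a majority.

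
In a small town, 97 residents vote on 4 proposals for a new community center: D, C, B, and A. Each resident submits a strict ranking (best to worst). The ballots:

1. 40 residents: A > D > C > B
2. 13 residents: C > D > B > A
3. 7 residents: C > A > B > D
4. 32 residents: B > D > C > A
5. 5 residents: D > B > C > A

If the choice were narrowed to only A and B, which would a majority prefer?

B

Voters preferring A to B: 47; preferring B to A: 50.
B wins the head-to-head.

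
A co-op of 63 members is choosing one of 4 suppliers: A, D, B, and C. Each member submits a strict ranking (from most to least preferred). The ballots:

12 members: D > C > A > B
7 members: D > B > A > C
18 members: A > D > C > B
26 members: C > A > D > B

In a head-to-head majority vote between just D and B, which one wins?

Voters preferring D to B: 63; preferring B to D: 0.
D wins the head-to-head.

D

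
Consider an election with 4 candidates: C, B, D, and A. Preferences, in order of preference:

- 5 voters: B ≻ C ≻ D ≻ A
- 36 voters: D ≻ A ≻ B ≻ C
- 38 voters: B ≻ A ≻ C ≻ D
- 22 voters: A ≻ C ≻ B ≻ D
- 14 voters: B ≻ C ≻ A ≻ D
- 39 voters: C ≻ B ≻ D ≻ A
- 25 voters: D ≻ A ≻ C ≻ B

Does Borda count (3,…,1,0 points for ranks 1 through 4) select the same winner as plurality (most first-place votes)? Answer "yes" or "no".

no

Borda — scores: C 262, B 307, D 227, A 278. Winner: B.
Plurality — first-place votes: C 39, B 57, D 61, A 22. Winner: D.
The two methods disagree.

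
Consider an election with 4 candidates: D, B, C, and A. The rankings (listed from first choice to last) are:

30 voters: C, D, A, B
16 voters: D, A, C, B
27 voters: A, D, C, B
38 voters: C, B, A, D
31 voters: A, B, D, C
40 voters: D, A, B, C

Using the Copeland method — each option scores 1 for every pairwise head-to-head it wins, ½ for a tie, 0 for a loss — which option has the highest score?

D: beats B and C; loses to A → score 2.
B: loses to D, C, and A → score 0.
C: beats B; loses to D and A → score 1.
A: beats D, B, and C → score 3.
A has the best pairwise record.

A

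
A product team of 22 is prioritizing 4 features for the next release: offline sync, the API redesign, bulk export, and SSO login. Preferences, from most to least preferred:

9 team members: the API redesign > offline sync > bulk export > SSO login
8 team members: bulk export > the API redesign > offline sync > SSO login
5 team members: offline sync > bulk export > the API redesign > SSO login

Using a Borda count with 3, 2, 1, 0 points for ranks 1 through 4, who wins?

the API redesign

offline sync: 9·2 + 8·1 + 5·3 = 41
the API redesign: 9·3 + 8·2 + 5·1 = 48
bulk export: 9·1 + 8·3 + 5·2 = 43
SSO login: 9·0 + 8·0 + 5·0 = 0
the API redesign has the highest Borda score (48).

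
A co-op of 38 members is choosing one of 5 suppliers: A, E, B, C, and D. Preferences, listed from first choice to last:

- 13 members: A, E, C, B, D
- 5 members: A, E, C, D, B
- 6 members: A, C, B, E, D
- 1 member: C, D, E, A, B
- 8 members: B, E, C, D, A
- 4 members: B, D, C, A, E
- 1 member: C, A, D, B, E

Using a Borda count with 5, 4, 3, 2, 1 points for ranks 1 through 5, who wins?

A: 13·5 + 5·5 + 6·5 + 1·2 + 8·1 + 4·2 + 1·4 = 142
E: 13·4 + 5·4 + 6·2 + 1·3 + 8·4 + 4·1 + 1·1 = 124
B: 13·2 + 5·1 + 6·3 + 1·1 + 8·5 + 4·5 + 1·2 = 112
C: 13·3 + 5·3 + 6·4 + 1·5 + 8·3 + 4·3 + 1·5 = 124
D: 13·1 + 5·2 + 6·1 + 1·4 + 8·2 + 4·4 + 1·3 = 68
A has the highest Borda score (142).

A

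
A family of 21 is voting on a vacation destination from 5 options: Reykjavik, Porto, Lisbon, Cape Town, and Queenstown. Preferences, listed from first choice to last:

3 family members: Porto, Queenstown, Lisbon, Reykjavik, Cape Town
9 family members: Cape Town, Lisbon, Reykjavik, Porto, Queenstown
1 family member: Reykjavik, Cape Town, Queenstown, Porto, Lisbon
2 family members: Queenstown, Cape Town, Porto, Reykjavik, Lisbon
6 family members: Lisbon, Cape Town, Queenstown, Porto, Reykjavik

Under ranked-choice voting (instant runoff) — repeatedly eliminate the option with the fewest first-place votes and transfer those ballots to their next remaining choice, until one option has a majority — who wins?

Round 1: Reykjavik 1, Porto 3, Lisbon 6, Cape Town 9, Queenstown 2. Eliminate Reykjavik.
Round 2: Porto 3, Lisbon 6, Cape Town 10, Queenstown 2. Eliminate Queenstown.
Round 3: Porto 3, Lisbon 6, Cape Town 12. Cape Town has a majority.

Cape Town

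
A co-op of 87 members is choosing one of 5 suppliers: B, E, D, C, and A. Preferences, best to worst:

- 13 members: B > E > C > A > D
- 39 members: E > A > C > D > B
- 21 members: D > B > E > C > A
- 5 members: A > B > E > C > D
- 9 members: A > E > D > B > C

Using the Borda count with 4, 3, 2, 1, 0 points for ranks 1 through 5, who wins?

B: 13·4 + 39·0 + 21·3 + 5·3 + 9·1 = 139
E: 13·3 + 39·4 + 21·2 + 5·2 + 9·3 = 274
D: 13·0 + 39·1 + 21·4 + 5·0 + 9·2 = 141
C: 13·2 + 39·2 + 21·1 + 5·1 + 9·0 = 130
A: 13·1 + 39·3 + 21·0 + 5·4 + 9·4 = 186
E has the highest Borda score (274).

E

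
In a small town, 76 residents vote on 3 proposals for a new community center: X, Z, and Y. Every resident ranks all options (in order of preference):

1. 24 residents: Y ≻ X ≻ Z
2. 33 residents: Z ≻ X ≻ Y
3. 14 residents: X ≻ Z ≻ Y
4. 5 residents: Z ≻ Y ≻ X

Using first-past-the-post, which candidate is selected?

Z

First-place votes: X 14, Z 38, Y 24.
Z has the most first-place votes.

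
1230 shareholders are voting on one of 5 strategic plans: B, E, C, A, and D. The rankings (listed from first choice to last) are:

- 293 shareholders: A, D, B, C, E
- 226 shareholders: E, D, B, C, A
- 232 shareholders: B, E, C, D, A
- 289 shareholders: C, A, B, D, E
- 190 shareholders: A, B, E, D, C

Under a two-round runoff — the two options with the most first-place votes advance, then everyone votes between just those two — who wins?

Round 1 first-place votes: B 232, E 226, C 289, A 483, D 0.
A and C advance.
Runoff: A is preferred to C by 483 voters; C by 747.
C wins the runoff.

C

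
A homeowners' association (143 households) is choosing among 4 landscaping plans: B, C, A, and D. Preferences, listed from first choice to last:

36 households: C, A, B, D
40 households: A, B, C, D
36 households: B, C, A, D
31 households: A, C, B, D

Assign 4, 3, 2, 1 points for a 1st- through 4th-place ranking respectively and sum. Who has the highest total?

A

B: 36·2 + 40·3 + 36·4 + 31·2 = 398
C: 36·4 + 40·2 + 36·3 + 31·3 = 425
A: 36·3 + 40·4 + 36·2 + 31·4 = 464
D: 36·1 + 40·1 + 36·1 + 31·1 = 143
A has the highest Borda score (464).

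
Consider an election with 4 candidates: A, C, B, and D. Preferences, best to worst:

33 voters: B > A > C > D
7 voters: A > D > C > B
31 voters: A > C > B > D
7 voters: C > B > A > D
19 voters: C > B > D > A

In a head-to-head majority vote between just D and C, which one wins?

Voters preferring D to C: 7; preferring C to D: 90.
C wins the head-to-head.

C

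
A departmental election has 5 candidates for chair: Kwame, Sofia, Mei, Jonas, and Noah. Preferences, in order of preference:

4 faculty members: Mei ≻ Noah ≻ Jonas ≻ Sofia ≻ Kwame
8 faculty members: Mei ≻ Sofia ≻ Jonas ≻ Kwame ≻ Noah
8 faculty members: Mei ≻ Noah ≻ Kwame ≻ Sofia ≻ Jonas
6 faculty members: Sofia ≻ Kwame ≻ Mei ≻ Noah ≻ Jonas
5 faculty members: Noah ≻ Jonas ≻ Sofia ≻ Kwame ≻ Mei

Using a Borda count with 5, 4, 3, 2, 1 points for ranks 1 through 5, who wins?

Kwame: 4·1 + 8·2 + 8·3 + 6·4 + 5·2 = 78
Sofia: 4·2 + 8·4 + 8·2 + 6·5 + 5·3 = 101
Mei: 4·5 + 8·5 + 8·5 + 6·3 + 5·1 = 123
Jonas: 4·3 + 8·3 + 8·1 + 6·1 + 5·4 = 70
Noah: 4·4 + 8·1 + 8·4 + 6·2 + 5·5 = 93
Mei has the highest Borda score (123).

Mei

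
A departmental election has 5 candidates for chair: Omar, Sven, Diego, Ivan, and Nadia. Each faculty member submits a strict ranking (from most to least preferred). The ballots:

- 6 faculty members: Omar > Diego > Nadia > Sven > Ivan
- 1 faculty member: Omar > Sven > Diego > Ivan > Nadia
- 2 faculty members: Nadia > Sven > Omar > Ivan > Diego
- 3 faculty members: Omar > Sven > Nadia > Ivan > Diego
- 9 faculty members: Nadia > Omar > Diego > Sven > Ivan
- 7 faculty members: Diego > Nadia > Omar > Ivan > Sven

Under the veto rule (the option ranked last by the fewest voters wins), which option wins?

Last-place votes: Omar 0, Sven 7, Diego 5, Ivan 15, Nadia 1.
Omar is ranked last by the fewest voters, so Omar wins.

Omar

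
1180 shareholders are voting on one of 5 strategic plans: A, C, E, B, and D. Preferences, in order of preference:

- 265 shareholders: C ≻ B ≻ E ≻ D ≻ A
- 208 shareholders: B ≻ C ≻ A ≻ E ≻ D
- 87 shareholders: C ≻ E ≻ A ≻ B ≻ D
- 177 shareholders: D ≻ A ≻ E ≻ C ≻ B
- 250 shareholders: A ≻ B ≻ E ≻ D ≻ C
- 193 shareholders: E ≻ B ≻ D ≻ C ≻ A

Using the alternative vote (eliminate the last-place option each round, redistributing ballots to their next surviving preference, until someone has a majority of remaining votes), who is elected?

B

Round 1: A 250, C 352, E 193, B 208, D 177. Eliminate D.
Round 2: A 427, C 352, E 193, B 208. Eliminate E.
Round 3: A 427, C 352, B 401. Eliminate C.
Round 4: A 514, B 666. B has a majority.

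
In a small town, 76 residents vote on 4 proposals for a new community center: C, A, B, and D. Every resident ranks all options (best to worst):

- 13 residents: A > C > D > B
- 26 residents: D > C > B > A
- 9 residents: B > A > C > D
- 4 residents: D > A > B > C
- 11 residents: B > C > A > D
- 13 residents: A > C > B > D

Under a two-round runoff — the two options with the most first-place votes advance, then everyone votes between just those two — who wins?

Round 1 first-place votes: C 0, A 26, B 20, D 30.
D and A advance.
Runoff: D is preferred to A by 30 voters; A by 46.
A wins the runoff.

A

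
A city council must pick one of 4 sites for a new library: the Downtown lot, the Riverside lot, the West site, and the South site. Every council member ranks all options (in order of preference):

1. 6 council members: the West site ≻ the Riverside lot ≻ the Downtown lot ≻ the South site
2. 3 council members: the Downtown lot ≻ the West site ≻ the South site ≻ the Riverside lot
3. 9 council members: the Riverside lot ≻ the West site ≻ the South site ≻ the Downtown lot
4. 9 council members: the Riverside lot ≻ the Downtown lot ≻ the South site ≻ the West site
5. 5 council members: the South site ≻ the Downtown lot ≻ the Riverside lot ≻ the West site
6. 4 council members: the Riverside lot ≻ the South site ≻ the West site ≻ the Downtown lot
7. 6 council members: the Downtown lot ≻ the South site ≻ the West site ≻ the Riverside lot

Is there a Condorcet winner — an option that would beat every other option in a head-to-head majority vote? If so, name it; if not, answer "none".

the Riverside lot vs the Downtown lot: 28–14 for the Riverside lot.
the Riverside lot vs the West site: 27–15 for the Riverside lot.
the Riverside lot vs the South site: 28–14 for the Riverside lot.
the Riverside lot beats every other option head-to-head.

the Riverside lot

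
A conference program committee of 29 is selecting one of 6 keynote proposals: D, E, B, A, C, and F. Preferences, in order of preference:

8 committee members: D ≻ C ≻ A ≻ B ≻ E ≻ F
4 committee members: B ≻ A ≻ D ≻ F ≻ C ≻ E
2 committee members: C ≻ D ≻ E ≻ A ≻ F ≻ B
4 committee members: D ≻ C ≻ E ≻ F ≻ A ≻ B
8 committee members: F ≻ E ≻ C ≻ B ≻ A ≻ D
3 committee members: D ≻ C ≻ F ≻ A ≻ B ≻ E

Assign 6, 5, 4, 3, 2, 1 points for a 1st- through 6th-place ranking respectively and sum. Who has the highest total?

C

D: 8·6 + 4·4 + 2·5 + 4·6 + 8·1 + 3·6 = 124
E: 8·2 + 4·1 + 2·4 + 4·4 + 8·5 + 3·1 = 87
B: 8·3 + 4·6 + 2·1 + 4·1 + 8·3 + 3·2 = 84
A: 8·4 + 4·5 + 2·3 + 4·2 + 8·2 + 3·3 = 91
C: 8·5 + 4·2 + 2·6 + 4·5 + 8·4 + 3·5 = 127
F: 8·1 + 4·3 + 2·2 + 4·3 + 8·6 + 3·4 = 96
C has the highest Borda score (127).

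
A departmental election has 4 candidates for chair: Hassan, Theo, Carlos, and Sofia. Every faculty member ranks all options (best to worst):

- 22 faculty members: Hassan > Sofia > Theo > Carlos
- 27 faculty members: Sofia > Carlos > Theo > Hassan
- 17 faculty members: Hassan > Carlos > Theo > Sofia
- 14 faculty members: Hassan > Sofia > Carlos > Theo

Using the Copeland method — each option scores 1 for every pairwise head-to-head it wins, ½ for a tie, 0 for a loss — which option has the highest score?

Hassan: beats Theo, Carlos, and Sofia → score 3.
Theo: loses to Hassan, Carlos, and Sofia → score 0.
Carlos: beats Theo; loses to Hassan and Sofia → score 1.
Sofia: beats Theo and Carlos; loses to Hassan → score 2.
Hassan has the best pairwise record.

Hassan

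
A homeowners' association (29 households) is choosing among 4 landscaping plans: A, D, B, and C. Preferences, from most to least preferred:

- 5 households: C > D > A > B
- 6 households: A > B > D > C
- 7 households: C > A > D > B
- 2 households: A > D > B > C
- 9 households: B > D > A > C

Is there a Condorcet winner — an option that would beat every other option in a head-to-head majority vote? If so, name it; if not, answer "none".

A

A vs D: 15–14 for A.
A vs B: 20–9 for A.
A vs C: 17–12 for A.
A beats every other option head-to-head.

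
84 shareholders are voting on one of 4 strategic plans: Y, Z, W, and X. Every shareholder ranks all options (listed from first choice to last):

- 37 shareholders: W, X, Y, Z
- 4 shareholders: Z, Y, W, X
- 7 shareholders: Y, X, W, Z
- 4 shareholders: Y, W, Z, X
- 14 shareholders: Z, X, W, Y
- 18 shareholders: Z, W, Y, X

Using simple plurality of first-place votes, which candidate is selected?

First-place votes: Y 11, Z 36, W 37, X 0.
W has the most first-place votes.

W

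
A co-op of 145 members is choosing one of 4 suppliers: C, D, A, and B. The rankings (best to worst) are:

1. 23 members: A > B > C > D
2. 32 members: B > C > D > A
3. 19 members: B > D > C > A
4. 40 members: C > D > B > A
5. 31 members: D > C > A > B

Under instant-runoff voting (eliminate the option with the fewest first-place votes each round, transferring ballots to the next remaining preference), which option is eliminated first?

Round 1: C 40, D 31, A 23, B 51. Eliminate A.

A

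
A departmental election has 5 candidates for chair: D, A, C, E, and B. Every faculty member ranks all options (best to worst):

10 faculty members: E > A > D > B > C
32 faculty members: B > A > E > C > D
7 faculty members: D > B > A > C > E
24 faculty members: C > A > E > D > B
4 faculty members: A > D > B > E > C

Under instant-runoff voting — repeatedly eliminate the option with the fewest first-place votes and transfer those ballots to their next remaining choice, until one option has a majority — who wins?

B

Round 1: D 7, A 4, C 24, E 10, B 32. Eliminate A.
Round 2: D 11, C 24, E 10, B 32. Eliminate E.
Round 3: D 21, C 24, B 32. Eliminate D.
Round 4: C 24, B 53. B has a majority.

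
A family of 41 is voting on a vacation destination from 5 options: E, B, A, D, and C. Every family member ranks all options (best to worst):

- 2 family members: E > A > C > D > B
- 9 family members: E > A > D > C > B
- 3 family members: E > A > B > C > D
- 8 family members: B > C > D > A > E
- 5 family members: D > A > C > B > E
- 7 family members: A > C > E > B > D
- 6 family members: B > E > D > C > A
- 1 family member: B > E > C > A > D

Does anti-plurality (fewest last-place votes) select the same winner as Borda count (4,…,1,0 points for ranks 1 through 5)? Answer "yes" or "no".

no

Anti-plurality — last-place votes: E 13, B 11, A 6, D 11, C 0. Winner: C.
Borda — scores: E 91, B 78, A 94, D 68, C 79. Winner: A.
The two methods disagree.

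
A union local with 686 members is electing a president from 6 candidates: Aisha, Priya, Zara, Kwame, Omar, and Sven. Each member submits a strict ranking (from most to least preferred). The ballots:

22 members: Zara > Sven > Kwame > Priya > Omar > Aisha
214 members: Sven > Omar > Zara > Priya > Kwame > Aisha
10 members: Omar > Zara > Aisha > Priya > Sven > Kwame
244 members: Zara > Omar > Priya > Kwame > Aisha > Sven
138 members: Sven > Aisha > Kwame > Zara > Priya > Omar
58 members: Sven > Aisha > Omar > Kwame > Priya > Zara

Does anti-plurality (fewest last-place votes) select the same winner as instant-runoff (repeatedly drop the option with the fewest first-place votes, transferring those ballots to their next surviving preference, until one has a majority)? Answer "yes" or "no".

Anti-plurality — last-place votes: Aisha 236, Priya 0, Zara 58, Kwame 10, Omar 138, Sven 244. Winner: Priya.
Instant-runoff — R1 Aisha 0, Priya 0, Zara 266, Kwame 0, Omar 10, Sven 410 (Sven winner). Winner: Sven.
The two methods disagree.

no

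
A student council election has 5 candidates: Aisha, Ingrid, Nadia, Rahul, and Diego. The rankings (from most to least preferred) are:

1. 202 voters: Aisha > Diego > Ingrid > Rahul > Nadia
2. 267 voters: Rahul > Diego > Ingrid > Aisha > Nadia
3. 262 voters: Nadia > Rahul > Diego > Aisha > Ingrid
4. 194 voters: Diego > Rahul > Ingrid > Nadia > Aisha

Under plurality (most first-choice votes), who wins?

First-place votes: Aisha 202, Ingrid 0, Nadia 262, Rahul 267, Diego 194.
Rahul has the most first-place votes.

Rahul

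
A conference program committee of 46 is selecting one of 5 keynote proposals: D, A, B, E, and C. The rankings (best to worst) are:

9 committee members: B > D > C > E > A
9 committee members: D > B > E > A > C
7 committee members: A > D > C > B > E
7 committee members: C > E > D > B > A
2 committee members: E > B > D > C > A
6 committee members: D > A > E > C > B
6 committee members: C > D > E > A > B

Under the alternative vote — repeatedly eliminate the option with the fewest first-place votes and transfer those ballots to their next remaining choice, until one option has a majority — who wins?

D

Round 1: D 15, A 7, B 9, E 2, C 13. Eliminate E.
Round 2: D 15, A 7, B 11, C 13. Eliminate A.
Round 3: D 22, B 11, C 13. Eliminate B.
Round 4: D 33, C 13. D has a majority.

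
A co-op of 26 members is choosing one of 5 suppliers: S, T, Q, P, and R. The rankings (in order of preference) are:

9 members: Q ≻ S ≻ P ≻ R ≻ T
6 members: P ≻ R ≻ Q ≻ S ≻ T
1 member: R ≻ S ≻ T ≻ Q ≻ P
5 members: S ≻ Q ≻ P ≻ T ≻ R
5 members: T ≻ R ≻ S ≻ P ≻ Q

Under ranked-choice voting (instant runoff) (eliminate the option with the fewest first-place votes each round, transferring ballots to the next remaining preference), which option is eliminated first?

R

Round 1: S 5, T 5, Q 9, P 6, R 1. Eliminate R.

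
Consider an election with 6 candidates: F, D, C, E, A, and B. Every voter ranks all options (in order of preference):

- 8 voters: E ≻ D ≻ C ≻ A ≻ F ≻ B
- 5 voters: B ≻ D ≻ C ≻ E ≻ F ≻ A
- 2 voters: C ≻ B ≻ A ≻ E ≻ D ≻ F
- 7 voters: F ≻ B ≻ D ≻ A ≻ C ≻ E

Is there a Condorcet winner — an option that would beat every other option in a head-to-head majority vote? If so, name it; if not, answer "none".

Checking pairwise contests:
D beats F 15–7.
B beats D 14–8.
D beats C 20–2.
D beats E 12–10.
F beats A 12–10.
F beats B 15–7.
Every option loses at least one head-to-head, so there is no Condorcet winner.

none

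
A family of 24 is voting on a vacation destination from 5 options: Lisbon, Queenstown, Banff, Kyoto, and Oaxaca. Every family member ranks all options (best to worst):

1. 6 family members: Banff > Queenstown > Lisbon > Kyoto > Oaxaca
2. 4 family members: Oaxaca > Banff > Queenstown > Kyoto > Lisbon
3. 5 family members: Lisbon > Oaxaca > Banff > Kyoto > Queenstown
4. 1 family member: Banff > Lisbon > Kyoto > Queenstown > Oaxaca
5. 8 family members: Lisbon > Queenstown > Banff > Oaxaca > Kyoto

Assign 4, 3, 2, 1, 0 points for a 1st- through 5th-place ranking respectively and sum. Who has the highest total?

Lisbon: 6·2 + 4·0 + 5·4 + 1·3 + 8·4 = 67
Queenstown: 6·3 + 4·2 + 5·0 + 1·1 + 8·3 = 51
Banff: 6·4 + 4·3 + 5·2 + 1·4 + 8·2 = 66
Kyoto: 6·1 + 4·1 + 5·1 + 1·2 + 8·0 = 17
Oaxaca: 6·0 + 4·4 + 5·3 + 1·0 + 8·1 = 39
Lisbon has the highest Borda score (67).

Lisbon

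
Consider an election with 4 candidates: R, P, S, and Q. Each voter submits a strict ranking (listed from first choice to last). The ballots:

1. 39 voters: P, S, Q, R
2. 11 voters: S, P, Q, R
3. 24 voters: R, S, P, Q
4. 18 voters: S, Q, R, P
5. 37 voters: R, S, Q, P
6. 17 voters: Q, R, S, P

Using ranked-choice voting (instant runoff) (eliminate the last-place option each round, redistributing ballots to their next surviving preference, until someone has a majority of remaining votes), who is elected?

R

Round 1: R 61, P 39, S 29, Q 17. Eliminate Q.
Round 2: R 78, P 39, S 29. R has a majority.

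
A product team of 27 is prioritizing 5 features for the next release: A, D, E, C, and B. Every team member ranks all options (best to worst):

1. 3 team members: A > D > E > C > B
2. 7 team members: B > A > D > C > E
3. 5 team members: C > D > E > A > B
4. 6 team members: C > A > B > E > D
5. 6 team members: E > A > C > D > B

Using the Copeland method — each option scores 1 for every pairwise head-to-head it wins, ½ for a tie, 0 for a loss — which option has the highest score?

A: beats D, E, C, and B → score 4.
D: beats E and B; loses to A and C → score 2.
E: beats B; loses to A, D, and C → score 1.
C: beats D, E, and B; loses to A → score 3.
B: loses to A, D, E, and C → score 0.
A has the best pairwise record.

A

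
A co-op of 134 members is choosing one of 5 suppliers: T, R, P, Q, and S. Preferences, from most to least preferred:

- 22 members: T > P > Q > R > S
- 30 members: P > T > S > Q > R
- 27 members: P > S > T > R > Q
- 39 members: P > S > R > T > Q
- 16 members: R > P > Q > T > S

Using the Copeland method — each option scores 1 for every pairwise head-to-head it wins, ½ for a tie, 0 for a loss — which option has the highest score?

P

T: beats R, Q, and S; loses to P → score 3.
R: beats Q; loses to T, P, and S → score 1.
P: beats T, R, Q, and S → score 4.
Q: loses to T, R, P, and S → score 0.
S: beats R and Q; loses to T and P → score 2.
P has the best pairwise record.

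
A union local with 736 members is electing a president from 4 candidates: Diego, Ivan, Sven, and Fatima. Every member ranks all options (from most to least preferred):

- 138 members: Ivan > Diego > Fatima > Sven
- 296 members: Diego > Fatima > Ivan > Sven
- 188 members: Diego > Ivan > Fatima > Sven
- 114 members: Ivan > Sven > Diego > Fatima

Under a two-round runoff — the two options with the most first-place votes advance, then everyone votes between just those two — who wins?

Round 1 first-place votes: Diego 484, Ivan 252, Sven 0, Fatima 0.
Diego and Ivan advance.
Runoff: Diego is preferred to Ivan by 484 voters; Ivan by 252.
Diego wins the runoff.

Diego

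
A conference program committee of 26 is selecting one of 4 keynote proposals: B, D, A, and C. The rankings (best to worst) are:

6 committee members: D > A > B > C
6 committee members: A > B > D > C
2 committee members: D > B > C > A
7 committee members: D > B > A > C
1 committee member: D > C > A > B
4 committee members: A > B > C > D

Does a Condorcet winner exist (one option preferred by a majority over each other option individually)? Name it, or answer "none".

D

D vs B: 16–10 for D.
D vs A: 16–10 for D.
D vs C: 22–4 for D.
D beats every other option head-to-head.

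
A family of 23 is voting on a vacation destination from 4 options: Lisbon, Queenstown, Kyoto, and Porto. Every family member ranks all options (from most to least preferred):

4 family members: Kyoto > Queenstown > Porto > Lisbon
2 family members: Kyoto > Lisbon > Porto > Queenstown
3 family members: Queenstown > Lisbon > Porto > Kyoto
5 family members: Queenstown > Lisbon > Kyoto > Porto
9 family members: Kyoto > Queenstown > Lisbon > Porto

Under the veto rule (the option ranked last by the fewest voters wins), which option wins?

Last-place votes: Lisbon 4, Queenstown 2, Kyoto 3, Porto 14.
Queenstown is ranked last by the fewest voters, so Queenstown wins.

Queenstown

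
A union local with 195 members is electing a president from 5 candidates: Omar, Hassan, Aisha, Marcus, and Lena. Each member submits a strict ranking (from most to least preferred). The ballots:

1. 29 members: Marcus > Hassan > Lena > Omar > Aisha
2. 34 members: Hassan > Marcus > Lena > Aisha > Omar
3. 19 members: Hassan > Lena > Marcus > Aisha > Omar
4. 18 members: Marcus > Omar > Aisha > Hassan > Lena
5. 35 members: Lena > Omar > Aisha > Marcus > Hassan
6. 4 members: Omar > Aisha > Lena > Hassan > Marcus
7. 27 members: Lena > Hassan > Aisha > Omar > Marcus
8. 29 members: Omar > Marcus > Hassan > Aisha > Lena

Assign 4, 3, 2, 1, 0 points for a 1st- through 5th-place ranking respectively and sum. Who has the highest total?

Hassan

Omar: 29·1 + 34·0 + 19·0 + 18·3 + 35·3 + 4·4 + 27·1 + 29·4 = 347
Hassan: 29·3 + 34·4 + 19·4 + 18·1 + 35·0 + 4·1 + 27·3 + 29·2 = 460
Aisha: 29·0 + 34·1 + 19·1 + 18·2 + 35·2 + 4·3 + 27·2 + 29·1 = 254
Marcus: 29·4 + 34·3 + 19·2 + 18·4 + 35·1 + 4·0 + 27·0 + 29·3 = 450
Lena: 29·2 + 34·2 + 19·3 + 18·0 + 35·4 + 4·2 + 27·4 + 29·0 = 439
Hassan has the highest Borda score (460).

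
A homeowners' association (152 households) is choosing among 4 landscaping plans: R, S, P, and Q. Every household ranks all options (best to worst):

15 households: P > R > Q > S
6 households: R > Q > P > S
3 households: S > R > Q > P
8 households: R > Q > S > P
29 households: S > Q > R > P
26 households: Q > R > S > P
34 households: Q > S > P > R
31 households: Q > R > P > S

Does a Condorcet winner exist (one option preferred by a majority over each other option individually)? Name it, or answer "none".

Q vs R: 120–32 for Q.
Q vs S: 120–32 for Q.
Q vs P: 137–15 for Q.
Q beats every other option head-to-head.

Q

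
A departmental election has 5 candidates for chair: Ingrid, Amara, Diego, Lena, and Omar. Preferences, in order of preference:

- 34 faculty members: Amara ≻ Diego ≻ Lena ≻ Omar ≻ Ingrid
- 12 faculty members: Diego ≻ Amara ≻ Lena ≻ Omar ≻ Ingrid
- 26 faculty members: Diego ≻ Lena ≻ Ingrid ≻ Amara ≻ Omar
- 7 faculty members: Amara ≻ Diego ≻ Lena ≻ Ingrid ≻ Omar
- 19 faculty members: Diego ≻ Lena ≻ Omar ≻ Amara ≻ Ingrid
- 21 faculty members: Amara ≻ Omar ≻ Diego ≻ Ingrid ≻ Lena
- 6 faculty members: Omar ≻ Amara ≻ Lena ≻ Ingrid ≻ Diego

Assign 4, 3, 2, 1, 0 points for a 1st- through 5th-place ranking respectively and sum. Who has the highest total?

Ingrid: 34·0 + 12·0 + 26·2 + 7·1 + 19·0 + 21·1 + 6·1 = 86
Amara: 34·4 + 12·3 + 26·1 + 7·4 + 19·1 + 21·4 + 6·3 = 347
Diego: 34·3 + 12·4 + 26·4 + 7·3 + 19·4 + 21·2 + 6·0 = 393
Lena: 34·2 + 12·2 + 26·3 + 7·2 + 19·3 + 21·0 + 6·2 = 253
Omar: 34·1 + 12·1 + 26·0 + 7·0 + 19·2 + 21·3 + 6·4 = 171
Diego has the highest Borda score (393).

Diego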